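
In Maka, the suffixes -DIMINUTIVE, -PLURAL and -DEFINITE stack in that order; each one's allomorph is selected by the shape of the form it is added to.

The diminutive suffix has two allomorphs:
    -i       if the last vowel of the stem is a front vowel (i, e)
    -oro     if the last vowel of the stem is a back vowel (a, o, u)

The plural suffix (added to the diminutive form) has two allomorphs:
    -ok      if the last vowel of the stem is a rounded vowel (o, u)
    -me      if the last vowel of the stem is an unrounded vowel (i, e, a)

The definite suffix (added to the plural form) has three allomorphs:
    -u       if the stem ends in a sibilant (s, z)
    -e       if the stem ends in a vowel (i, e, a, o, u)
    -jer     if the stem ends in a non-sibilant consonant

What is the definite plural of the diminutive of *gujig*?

*gujig* — last vowel /i/ (a front vowel) → -i → *gujigi*.
The last vowel of the diminutive form *gujigi* is /i/, which is an unrounded vowel, so the plural suffix is -me, giving *gujigime*.
The final sound of the plural form *gujigime* is /e/, which is a vowel, so the definite suffix is -e, giving *gujigimee*.

gujigimee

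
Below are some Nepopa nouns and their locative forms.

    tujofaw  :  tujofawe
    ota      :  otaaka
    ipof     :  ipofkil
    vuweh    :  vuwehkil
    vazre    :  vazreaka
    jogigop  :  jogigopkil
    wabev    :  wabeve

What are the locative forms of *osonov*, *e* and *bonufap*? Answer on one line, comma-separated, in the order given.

The suffix is conditioned by the final sound: -kil when the stem ends in a voiceless consonant (*ipof*, *vuweh*, *jogigop*); -e when the stem ends in a voiced consonant (*tujofaw*, *wabev*); -aka when the stem ends in a vowel (*ota*, *vazre*).
*osonov* — final sound /v/ (a voiced consonant) → -e → *osonove*.
*e*: final sound = /e/, a vowel → -aka → *eaka*.
Since the final sound of *bonufap* is /p/ (a voiceless consonant), it takes -kil, giving *bonufapkil*.

osonove, eaka, bonufapkil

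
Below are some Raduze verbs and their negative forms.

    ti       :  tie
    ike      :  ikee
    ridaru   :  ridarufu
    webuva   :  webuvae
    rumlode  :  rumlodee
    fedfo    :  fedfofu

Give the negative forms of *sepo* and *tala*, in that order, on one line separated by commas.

The alternation tracks the last vowel of the stem — -fu when the last vowel of the stem is a rounded vowel (*ridaru*, *fedfo*); -e when the last vowel of the stem is an unrounded vowel (*ti*, *ike*, *webuva*, *rumlode*).
*sepo* — last vowel /o/ (a rounded vowel) → -fu → *sepofu*.
The last vowel of *tala* is /a/, which is an unrounded vowel, so the suffix is -e, giving *talae*.

sepofu, talae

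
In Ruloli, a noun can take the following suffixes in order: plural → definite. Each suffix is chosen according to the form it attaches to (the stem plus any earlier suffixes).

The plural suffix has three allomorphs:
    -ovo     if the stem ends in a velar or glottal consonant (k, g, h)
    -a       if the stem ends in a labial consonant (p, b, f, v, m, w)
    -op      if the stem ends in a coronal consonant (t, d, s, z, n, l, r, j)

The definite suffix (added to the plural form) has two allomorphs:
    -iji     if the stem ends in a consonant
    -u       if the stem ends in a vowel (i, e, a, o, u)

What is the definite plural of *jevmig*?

jevmigovou

The final consonant of *jevmig* is /g/, which is velar/glottal, so the plural suffix is -ovo, giving *jevmigovo*.
The plural form *jevmigovo* — final sound /o/ (a vowel) → -u → *jevmigovou*.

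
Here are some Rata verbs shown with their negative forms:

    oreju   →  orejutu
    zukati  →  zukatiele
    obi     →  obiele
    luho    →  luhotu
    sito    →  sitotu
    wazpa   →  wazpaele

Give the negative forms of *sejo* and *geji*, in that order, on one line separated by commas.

The pattern is rounding harmony: -tu when the last vowel of the stem is a rounded vowel (*oreju*, *luho*, *sito*); -ele when the last vowel of the stem is an unrounded vowel (*zukati*, *obi*, *wazpa*).
*sejo* — last vowel /o/ (a rounded vowel) → -tu → *sejotu*.
*geji* — last vowel /i/ (an unrounded vowel) → -ele → *gejiele*.

sejotu, gejiele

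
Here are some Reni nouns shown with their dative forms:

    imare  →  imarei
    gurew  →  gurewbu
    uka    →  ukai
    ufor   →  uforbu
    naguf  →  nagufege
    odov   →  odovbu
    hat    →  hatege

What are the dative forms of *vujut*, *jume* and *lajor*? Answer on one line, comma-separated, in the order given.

The pattern is voicing of the final sound: -ege when the stem ends in a voiceless consonant (*naguf*, *hat*); -bu when the stem ends in a voiced consonant (*gurew*, *ufor*, *odov*); -i when the stem ends in a vowel (*imare*, *uka*).
*vujut* — final sound /t/ (a voiceless consonant) → -ege → *vujutege*.
*jume* — final sound /e/ (a vowel) → -i → *jumei*.
*lajor* — final sound /r/ (a voiced consonant) → -bu → *lajorbu*.

vujutege, jumei, lajorbu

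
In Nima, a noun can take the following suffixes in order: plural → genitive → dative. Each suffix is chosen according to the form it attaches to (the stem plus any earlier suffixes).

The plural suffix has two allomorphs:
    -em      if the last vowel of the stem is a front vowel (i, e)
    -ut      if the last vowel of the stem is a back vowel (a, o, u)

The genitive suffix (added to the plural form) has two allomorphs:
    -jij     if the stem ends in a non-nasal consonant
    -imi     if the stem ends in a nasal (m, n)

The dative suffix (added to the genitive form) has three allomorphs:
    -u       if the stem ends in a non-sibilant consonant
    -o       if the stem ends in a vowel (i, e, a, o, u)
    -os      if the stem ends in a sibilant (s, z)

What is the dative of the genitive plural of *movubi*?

*movubi*: last vowel = /i/, a front vowel → -em → *movubiem*.
Since the final consonant of the plural form *movubiem* is /m/ (a nasal), it takes -imi, giving *movubiemimi*.
The final sound of the genitive form *movubiemimi* is /i/, which is a vowel, so the dative suffix is -o, giving *movubiemimio*.

movubiemimio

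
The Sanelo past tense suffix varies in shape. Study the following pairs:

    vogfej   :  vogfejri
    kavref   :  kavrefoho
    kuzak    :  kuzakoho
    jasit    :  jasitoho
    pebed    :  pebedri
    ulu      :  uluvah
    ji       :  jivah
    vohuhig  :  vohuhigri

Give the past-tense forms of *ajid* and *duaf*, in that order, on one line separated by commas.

ajidri, duafoho

The alternation tracks the final sound of the stem — -oho when the stem ends in a voiceless consonant (*kavref*, *kuzak*, *jasit*); -ri when the stem ends in a voiced consonant (*vogfej*, *pebed*, *vohuhig*); -vah when the stem ends in a vowel (*ulu*, *ji*).
The final sound of *ajid* is /d/, which is a voiced consonant, so the suffix is -ri, giving *ajidri*.
Since the final sound of *duaf* is /f/ (a voiceless consonant), it takes -oho, giving *duafoho*.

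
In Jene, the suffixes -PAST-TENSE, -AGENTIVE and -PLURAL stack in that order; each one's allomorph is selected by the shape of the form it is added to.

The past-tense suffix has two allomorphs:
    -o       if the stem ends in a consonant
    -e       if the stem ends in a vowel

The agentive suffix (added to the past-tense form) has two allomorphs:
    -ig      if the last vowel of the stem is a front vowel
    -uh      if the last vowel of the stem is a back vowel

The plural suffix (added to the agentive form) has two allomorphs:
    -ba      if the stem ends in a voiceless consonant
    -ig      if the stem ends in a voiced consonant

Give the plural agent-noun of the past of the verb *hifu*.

hifueigig

*hifu*: final sound = /u/, a vowel → -e → *hifue*.
Since the last vowel of the past-tense form *hifue* is /e/ (a front vowel), it takes -ig, giving *hifueig*.
The final consonant of the agentive form *hifueig* is /g/, which is voiced, so the plural suffix is -ig, giving *hifueigig*.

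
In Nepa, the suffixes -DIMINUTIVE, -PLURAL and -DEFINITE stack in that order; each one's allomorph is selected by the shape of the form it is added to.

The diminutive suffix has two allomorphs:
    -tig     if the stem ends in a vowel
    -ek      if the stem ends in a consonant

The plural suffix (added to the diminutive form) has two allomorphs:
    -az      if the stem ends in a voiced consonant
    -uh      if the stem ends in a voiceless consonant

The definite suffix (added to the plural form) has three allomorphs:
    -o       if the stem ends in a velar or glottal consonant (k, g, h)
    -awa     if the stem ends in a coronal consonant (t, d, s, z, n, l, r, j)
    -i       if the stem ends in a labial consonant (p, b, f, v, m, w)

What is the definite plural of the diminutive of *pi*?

*pi*: final sound = /i/, a vowel → -tig → *pitig*.
Since the final consonant of the diminutive form *pitig* is /g/ (voiced), it takes -az, giving *pitigaz*.
The plural form *pitigaz*: final consonant = /z/, coronal → -awa → *pitigazawa*.

pitigazawa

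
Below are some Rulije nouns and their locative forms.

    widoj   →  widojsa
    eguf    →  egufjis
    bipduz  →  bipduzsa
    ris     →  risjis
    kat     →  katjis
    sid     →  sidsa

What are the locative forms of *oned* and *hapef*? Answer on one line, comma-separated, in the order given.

onedsa, hapefjis

The pattern is voicing of the final consonant: -jis when the stem ends in a voiceless consonant (*eguf*, *ris*, *kat*); -sa when the stem ends in a voiced consonant (*widoj*, *bipduz*, *sid*).
*oned* — final consonant /d/ (voiced) → -sa → *onedsa*.
*hapef*: final consonant = /f/, voiceless → -jis → *hapefjis*.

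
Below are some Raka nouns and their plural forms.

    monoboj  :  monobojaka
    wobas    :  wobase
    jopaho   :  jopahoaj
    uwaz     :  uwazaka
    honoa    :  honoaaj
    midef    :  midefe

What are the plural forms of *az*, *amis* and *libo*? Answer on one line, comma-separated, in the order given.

azaka, amise, liboaj

Looking at the final sound of each stem: -e when the stem ends in a voiceless consonant (*wobas*, *midef*); -aka when the stem ends in a voiced consonant (*monoboj*, *uwaz*); -aj when the stem ends in a vowel (*jopaho*, *honoa*).
Since the final sound of *az* is /z/ (a voiced consonant), it takes -aka, giving *azaka*.
Since the final sound of *amis* is /s/ (a voiceless consonant), it takes -e, giving *amise*.
Since the final sound of *libo* is /o/ (a vowel), it takes -aj, giving *liboaj*.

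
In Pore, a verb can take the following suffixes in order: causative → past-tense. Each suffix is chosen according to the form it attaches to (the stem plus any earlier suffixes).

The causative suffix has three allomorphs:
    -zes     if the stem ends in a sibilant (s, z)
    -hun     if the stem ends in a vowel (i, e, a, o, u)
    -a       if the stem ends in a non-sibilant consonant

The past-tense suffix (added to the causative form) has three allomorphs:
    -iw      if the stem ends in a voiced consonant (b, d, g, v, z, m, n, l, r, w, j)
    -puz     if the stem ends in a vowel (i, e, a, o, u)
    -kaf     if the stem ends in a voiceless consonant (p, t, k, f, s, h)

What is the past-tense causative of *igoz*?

The final sound of *igoz* is /z/, which is a sibilant, so the causative suffix is -zes, giving *igozzes*.
The causative form *igozzes* — final sound /s/ (a voiceless consonant) → -kaf → *igozzeskaf*.

igozzeskaf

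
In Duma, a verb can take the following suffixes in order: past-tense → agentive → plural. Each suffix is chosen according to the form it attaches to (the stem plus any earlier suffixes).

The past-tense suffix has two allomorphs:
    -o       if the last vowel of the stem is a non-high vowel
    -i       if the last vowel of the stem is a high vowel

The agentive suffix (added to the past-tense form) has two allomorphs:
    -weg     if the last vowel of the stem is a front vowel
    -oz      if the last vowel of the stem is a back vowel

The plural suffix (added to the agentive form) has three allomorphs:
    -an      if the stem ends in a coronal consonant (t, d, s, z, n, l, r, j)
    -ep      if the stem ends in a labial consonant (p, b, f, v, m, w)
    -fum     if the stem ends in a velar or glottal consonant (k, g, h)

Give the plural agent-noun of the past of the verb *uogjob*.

*uogjob* — last vowel /o/ (a non-high vowel) → -o → *uogjobo*.
The last vowel of the past-tense form *uogjobo* is /o/, which is a back vowel, so the agentive suffix is -oz, giving *uogjobooz*.
The agentive form *uogjobooz* — final consonant /z/ (coronal) → -an → *uogjoboozan*.

uogjoboozan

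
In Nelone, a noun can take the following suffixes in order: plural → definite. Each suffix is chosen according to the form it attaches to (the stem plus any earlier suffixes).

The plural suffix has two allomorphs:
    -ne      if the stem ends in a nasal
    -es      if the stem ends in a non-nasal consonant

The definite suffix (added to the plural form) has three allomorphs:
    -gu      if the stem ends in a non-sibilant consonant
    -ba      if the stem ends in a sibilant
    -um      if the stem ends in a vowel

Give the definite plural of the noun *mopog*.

mopogesba

The final consonant of *mopog* is /g/, which is non-nasal, so the plural suffix is -es, giving *mopoges*.
The final sound of the plural form *mopoges* is /s/, which is a sibilant, so the definite suffix is -ba, giving *mopogesba*.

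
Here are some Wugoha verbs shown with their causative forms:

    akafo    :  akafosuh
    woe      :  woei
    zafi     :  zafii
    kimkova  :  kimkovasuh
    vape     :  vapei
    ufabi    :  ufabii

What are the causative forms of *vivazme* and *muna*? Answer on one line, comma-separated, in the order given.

vivazmei, munasuh

The pattern is front/back vowel harmony: -i when the last vowel of the stem is a front vowel (*woe*, *zafi*, *vape*, *ufabi*); -suh when the last vowel of the stem is a back vowel (*akafo*, *kimkova*).
The last vowel of *vivazme* is /e/, which is a front vowel, so the suffix is -i, giving *vivazmei*.
Since the last vowel of *muna* is /a/ (a back vowel), it takes -suh, giving *munasuh*.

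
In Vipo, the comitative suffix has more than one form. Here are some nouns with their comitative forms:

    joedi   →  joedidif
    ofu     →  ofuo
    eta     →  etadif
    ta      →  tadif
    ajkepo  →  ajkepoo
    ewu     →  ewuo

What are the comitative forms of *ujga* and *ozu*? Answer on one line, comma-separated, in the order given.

ujgadif, ozuo

Looking at the last vowel of each stem: -o when the last vowel of the stem is a rounded vowel (*ofu*, *ajkepo*, *ewu*); -dif when the last vowel of the stem is an unrounded vowel (*joedi*, *eta*, *ta*).
Since the last vowel of *ujga* is /a/ (an unrounded vowel), it takes -dif, giving *ujgadif*.
Since the last vowel of *ozu* is /u/ (a rounded vowel), it takes -o, giving *ozuo*.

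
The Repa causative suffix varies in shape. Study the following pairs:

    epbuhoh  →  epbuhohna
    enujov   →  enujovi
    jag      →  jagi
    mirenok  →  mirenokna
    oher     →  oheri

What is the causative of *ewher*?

The alternation tracks the final consonant of the stem — -na when the stem ends in a voiceless consonant (*epbuhoh*, *mirenok*); -i when the stem ends in a voiced consonant (*enujov*, *jag*, *oher*).
The final consonant of *ewher* is /r/, which is voiced, so the suffix is -i, giving *ewheri*.

ewheri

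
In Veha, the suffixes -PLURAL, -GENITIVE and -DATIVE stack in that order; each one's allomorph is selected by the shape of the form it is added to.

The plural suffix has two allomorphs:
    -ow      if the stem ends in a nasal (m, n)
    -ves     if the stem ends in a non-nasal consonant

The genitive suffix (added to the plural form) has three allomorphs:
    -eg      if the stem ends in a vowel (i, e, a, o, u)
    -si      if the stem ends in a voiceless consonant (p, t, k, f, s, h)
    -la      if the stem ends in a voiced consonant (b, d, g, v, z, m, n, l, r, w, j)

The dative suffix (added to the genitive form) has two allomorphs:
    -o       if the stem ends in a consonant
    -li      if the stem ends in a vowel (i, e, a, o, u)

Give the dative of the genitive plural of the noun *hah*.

*hah*: final consonant = /h/, non-nasal → -ves → *hahves*.
The plural form *hahves*: final sound = /s/, a voiceless consonant → -si → *hahvessi*.
The genitive form *hahvessi* — final sound /i/ (a vowel) → -li → *hahvessili*.

hahvessili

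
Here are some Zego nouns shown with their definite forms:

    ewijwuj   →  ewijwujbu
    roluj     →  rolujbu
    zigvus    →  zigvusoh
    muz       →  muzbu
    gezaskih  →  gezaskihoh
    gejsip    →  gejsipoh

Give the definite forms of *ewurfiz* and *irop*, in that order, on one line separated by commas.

The alternation tracks the final consonant of the stem — -oh when the stem ends in a voiceless consonant (*zigvus*, *gezaskih*, *gejsip*); -bu when the stem ends in a voiced consonant (*ewijwuj*, *roluj*, *muz*).
*ewurfiz* — final consonant /z/ (voiced) → -bu → *ewurfizbu*.
The final consonant of *irop* is /p/, which is voiceless, so the suffix is -oh, giving *iropoh*.

ewurfizbu, iropoh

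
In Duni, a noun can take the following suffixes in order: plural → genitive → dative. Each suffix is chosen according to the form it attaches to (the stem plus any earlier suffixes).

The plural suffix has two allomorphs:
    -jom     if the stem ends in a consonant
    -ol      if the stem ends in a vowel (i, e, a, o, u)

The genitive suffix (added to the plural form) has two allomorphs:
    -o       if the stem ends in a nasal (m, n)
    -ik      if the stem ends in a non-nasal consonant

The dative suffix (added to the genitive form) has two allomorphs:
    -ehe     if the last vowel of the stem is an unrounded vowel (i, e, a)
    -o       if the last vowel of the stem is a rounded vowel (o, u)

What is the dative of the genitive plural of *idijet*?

idijetjomoo

*idijet* — final sound /t/ (a consonant) → -jom → *idijetjom*.
The plural form *idijetjom* — final consonant /m/ (a nasal) → -o → *idijetjomo*.
The genitive form *idijetjomo*: last vowel = /o/, a rounded vowel → -o → *idijetjomoo*.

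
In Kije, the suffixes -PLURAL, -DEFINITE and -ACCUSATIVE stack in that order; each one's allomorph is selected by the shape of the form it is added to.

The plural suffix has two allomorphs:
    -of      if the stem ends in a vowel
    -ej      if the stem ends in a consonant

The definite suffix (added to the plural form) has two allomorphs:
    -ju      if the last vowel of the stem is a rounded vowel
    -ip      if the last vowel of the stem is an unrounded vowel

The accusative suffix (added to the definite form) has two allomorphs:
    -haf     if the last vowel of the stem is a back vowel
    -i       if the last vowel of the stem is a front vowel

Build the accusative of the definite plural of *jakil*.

*jakil* — final sound /l/ (a consonant) → -ej → *jakilej*.
The plural form *jakilej*: last vowel = /e/, an unrounded vowel → -ip → *jakilejip*.
The last vowel of the definite form *jakilejip* is /i/, which is a front vowel, so the accusative suffix is -i, giving *jakilejipi*.

jakilejipi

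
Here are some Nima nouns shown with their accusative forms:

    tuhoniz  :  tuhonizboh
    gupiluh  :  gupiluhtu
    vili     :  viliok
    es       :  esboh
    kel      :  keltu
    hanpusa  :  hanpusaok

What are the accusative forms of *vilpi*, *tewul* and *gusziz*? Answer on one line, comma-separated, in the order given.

The alternation tracks the final sound of the stem — -boh when the stem ends in a sibilant (*tuhoniz*, *es*); -tu when the stem ends in a non-sibilant consonant (*gupiluh*, *kel*); -ok when the stem ends in a vowel (*vili*, *hanpusa*).
*vilpi*: final sound = /i/, a vowel → -ok → *vilpiok*.
*tewul* — final sound /l/ (a non-sibilant consonant) → -tu → *tewultu*.
*gusziz* — final sound /z/ (a sibilant) → -boh → *guszizboh*.

vilpiok, tewultu, guszizboh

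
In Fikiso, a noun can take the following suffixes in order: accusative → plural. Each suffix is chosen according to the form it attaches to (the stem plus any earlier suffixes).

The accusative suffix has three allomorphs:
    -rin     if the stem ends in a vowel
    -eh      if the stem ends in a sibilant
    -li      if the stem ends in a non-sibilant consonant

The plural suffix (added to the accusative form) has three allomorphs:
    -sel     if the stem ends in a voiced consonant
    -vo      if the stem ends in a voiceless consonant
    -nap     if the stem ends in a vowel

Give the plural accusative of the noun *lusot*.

*lusot* — final sound /t/ (a non-sibilant consonant) → -li → *lusotli*.
The accusative form *lusotli* — final sound /i/ (a vowel) → -nap → *lusotlinap*.

lusotlinap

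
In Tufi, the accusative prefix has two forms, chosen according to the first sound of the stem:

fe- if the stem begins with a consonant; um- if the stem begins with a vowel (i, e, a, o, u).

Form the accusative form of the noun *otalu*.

umotalu

The first sound of *otalu* is /o/, which is a vowel, so the prefix is um-, giving *umotalu*.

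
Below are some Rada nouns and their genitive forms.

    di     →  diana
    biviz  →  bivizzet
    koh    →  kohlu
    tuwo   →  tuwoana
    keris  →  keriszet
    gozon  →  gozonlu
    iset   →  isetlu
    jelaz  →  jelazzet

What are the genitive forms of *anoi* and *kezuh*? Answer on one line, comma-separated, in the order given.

The pattern is sibilance of the final sound: -zet when the stem ends in a sibilant (*biviz*, *keris*, *jelaz*); -lu when the stem ends in a non-sibilant consonant (*koh*, *gozon*, *iset*); -ana when the stem ends in a vowel (*di*, *tuwo*).
Since the final sound of *anoi* is /i/ (a vowel), it takes -ana, giving *anoiana*.
*kezuh*: final sound = /h/, a non-sibilant consonant → -lu → *kezuhlu*.

anoiana, kezuhlu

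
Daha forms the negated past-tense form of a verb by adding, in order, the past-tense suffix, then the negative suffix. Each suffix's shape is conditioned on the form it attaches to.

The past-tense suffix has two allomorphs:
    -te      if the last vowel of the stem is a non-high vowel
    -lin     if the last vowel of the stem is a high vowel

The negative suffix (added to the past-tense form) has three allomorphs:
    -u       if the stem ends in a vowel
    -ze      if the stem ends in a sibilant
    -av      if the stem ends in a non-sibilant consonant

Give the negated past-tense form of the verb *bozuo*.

Since the last vowel of *bozuo* is /o/ (a non-high vowel), it takes -te, giving *bozuote*.
Since the final sound of the past-tense form *bozuote* is /e/ (a vowel), it takes -u, giving *bozuoteu*.

bozuoteu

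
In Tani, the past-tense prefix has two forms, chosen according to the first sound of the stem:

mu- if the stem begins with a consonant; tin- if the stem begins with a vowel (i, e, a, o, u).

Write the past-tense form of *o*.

tino

*o*: first sound = /o/, a vowel → tin- → *tino*.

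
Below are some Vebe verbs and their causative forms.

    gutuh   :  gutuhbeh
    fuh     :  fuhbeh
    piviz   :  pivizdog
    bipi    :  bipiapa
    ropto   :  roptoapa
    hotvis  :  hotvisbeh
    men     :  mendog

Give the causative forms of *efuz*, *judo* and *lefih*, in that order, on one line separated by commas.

Looking at the final sound of each stem: -beh when the stem ends in a voiceless consonant (*gutuh*, *fuh*, *hotvis*); -dog when the stem ends in a voiced consonant (*piviz*, *men*); -apa when the stem ends in a vowel (*bipi*, *ropto*).
The final sound of *efuz* is /z/, which is a voiced consonant, so the suffix is -dog, giving *efuzdog*.
*judo*: final sound = /o/, a vowel → -apa → *judoapa*.
Since the final sound of *lefih* is /h/ (a voiceless consonant), it takes -beh, giving *lefihbeh*.

efuzdog, judoapa, lefihbeh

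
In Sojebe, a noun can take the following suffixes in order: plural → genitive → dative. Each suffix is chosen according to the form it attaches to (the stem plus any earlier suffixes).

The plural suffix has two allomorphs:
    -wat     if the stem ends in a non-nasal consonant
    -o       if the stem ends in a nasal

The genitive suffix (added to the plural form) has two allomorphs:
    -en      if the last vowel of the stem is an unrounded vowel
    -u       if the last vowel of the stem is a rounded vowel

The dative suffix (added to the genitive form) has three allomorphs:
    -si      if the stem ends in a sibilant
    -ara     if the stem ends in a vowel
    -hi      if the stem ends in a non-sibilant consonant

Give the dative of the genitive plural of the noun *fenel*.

fenelwatenhi

*fenel* — final consonant /l/ (non-nasal) → -wat → *fenelwat*.
Since the last vowel of the plural form *fenelwat* is /a/ (an unrounded vowel), it takes -en, giving *fenelwaten*.
The genitive form *fenelwaten* — final sound /n/ (a non-sibilant consonant) → -hi → *fenelwatenhi*.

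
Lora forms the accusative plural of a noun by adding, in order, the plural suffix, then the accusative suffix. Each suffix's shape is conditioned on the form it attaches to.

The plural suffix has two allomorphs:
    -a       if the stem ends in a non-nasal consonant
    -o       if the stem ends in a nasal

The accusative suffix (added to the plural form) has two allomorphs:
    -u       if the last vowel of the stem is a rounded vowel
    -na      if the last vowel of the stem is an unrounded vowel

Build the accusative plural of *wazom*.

Since the final consonant of *wazom* is /m/ (a nasal), it takes -o, giving *wazomo*.
The last vowel of the plural form *wazomo* is /o/, which is a rounded vowel, so the accusative suffix is -u, giving *wazomou*.

wazomou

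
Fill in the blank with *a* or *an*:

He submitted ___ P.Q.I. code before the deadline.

a

The indefinite article is chosen by the initial *sound* of the following word, not its spelling.
The initialism *P.Q.I.* is read letter by letter; the first letter, P, is pronounced /piː/, which begins with a consonant sound.
So the article is *a*: He submitted a P.Q.I. code before the deadline.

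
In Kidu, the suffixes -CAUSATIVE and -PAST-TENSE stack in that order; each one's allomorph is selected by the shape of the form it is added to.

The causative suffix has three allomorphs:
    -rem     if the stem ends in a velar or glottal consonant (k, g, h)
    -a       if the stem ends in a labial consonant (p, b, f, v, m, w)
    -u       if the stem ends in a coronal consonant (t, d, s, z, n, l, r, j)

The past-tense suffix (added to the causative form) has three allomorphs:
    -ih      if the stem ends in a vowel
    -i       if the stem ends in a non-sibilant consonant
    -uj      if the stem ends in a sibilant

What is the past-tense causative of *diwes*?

diwesuih

Since the final consonant of *diwes* is /s/ (coronal), it takes -u, giving *diwesu*.
The final sound of the causative form *diwesu* is /u/, which is a vowel, so the past-tense suffix is -ih, giving *diwesuih*.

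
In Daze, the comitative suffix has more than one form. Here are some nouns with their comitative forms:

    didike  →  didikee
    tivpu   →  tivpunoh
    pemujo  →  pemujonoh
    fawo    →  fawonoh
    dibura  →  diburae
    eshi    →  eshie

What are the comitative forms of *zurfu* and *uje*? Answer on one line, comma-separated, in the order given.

The pattern is rounding harmony: -noh when the last vowel of the stem is a rounded vowel (*tivpu*, *pemujo*, *fawo*); -e when the last vowel of the stem is an unrounded vowel (*didike*, *dibura*, *eshi*).
Since the last vowel of *zurfu* is /u/ (a rounded vowel), it takes -noh, giving *zurfunoh*.
*uje* — last vowel /e/ (an unrounded vowel) → -e → *ujee*.

zurfunoh, ujee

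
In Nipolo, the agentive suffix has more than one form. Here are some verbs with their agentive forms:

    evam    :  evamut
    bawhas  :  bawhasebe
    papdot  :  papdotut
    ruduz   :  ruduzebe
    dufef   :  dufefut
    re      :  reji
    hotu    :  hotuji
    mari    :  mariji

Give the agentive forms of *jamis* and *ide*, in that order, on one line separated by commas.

jamisebe, ideji

Looking at the final sound of each stem: -ebe when the stem ends in a sibilant (*bawhas*, *ruduz*); -ut when the stem ends in a non-sibilant consonant (*evam*, *papdot*, *dufef*); -ji when the stem ends in a vowel (*re*, *hotu*, *mari*).
Since the final sound of *jamis* is /s/ (a sibilant), it takes -ebe, giving *jamisebe*.
The final sound of *ide* is /e/, which is a vowel, so the suffix is -ji, giving *ideji*.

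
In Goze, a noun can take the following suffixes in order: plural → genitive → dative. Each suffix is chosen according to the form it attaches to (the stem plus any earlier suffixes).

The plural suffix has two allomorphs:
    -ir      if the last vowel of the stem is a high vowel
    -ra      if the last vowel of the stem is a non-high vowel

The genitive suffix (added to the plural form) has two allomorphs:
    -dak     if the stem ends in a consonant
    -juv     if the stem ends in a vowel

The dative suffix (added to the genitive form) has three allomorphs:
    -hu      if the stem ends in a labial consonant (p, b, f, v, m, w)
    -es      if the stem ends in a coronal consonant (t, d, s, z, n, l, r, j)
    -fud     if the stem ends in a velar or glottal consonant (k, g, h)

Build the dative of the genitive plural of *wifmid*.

*wifmid*: last vowel = /i/, a high vowel → -ir → *wifmidir*.
The plural form *wifmidir* — final sound /r/ (a consonant) → -dak → *wifmidirdak*.
The final consonant of the genitive form *wifmidirdak* is /k/, which is velar/glottal, so the dative suffix is -fud, giving *wifmidirdakfud*.

wifmidirdakfud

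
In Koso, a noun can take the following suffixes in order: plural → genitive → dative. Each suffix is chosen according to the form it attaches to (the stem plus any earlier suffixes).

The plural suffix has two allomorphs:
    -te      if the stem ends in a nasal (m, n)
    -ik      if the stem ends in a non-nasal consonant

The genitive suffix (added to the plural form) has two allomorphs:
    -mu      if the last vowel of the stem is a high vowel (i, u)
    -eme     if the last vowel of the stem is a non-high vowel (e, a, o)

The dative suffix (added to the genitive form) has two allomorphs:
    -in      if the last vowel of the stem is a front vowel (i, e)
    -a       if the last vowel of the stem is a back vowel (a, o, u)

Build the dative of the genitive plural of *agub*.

agubikmua

*agub*: final consonant = /b/, non-nasal → -ik → *agubik*.
The last vowel of the plural form *agubik* is /i/, which is a high vowel, so the genitive suffix is -mu, giving *agubikmu*.
Since the last vowel of the genitive form *agubikmu* is /u/ (a back vowel), it takes -a, giving *agubikmua*.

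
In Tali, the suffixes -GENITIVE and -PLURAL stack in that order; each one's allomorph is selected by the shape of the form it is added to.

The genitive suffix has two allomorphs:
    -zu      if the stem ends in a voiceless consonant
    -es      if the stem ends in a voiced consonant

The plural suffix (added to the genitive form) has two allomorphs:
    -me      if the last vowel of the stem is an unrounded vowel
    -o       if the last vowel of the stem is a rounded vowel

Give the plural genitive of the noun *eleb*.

Since the final consonant of *eleb* is /b/ (voiced), it takes -es, giving *elebes*.
The genitive form *elebes*: last vowel = /e/, an unrounded vowel → -me → *elebesme*.

elebesme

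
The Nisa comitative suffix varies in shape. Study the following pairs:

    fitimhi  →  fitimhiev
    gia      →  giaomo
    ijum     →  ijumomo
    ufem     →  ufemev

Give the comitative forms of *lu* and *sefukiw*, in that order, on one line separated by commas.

Looking at the last vowel of each stem: -ev when the last vowel of the stem is a front vowel (*fitimhi*, *ufem*); -omo when the last vowel of the stem is a back vowel (*gia*, *ijum*).
*lu* — last vowel /u/ (a back vowel) → -omo → *luomo*.
*sefukiw*: last vowel = /i/, a front vowel → -ev → *sefukiwev*.

luomo, sefukiwev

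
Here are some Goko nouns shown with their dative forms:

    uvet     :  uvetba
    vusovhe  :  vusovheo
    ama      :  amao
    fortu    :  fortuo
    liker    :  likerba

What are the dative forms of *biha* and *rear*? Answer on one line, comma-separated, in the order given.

bihao, rearba

Looking at the final sound of each stem: -ba when the stem ends in a consonant (*uvet*, *liker*); -o when the stem ends in a vowel (*vusovhe*, *ama*, *fortu*).
Since the final sound of *biha* is /a/ (a vowel), it takes -o, giving *bihao*.
*rear*: final sound = /r/, a consonant → -ba → *rearba*.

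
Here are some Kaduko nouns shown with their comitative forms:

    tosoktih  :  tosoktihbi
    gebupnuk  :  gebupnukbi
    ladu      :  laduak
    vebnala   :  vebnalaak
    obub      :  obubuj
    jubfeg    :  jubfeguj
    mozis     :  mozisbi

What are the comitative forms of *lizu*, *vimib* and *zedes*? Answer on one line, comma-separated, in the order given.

The alternation tracks the final sound of the stem — -bi when the stem ends in a voiceless consonant (*tosoktih*, *gebupnuk*, *mozis*); -uj when the stem ends in a voiced consonant (*obub*, *jubfeg*); -ak when the stem ends in a vowel (*ladu*, *vebnala*).
*lizu*: final sound = /u/, a vowel → -ak → *lizuak*.
Since the final sound of *vimib* is /b/ (a voiced consonant), it takes -uj, giving *vimibuj*.
*zedes*: final sound = /s/, a voiceless consonant → -bi → *zedesbi*.

lizuak, vimibuj, zedesbi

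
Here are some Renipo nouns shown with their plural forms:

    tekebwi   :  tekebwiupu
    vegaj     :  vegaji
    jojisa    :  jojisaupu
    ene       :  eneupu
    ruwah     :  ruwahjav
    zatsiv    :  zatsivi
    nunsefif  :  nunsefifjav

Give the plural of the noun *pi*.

piupu

The suffix is conditioned by the final sound: -jav when the stem ends in a voiceless consonant (*ruwah*, *nunsefif*); -i when the stem ends in a voiced consonant (*vegaj*, *zatsiv*); -upu when the stem ends in a vowel (*tekebwi*, *jojisa*, *ene*).
Since the final sound of *pi* is /i/ (a vowel), it takes -upu, giving *piupu*.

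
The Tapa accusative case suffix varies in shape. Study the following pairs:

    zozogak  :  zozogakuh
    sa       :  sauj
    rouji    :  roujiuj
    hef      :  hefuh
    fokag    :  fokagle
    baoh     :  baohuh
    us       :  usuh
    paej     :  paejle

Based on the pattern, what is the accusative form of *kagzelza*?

Looking at the final sound of each stem: -uh when the stem ends in a voiceless consonant (*zozogak*, *hef*, *baoh*, *us*); -le when the stem ends in a voiced consonant (*fokag*, *paej*); -uj when the stem ends in a vowel (*sa*, *rouji*).
*kagzelza*: final sound = /a/, a vowel → -uj → *kagzelzauj*.

kagzelzauj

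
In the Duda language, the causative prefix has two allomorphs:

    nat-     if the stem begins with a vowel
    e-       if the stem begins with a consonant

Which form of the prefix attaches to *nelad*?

e-

The first sound of *nelad* is /n/, which is a consonant, so the prefix is e-.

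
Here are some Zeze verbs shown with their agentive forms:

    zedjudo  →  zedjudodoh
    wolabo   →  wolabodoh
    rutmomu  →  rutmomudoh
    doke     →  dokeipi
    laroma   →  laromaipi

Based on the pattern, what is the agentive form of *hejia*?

The alternation tracks the last vowel of the stem — -doh when the last vowel of the stem is a rounded vowel (*zedjudo*, *wolabo*, *rutmomu*); -ipi when the last vowel of the stem is an unrounded vowel (*doke*, *laroma*).
The last vowel of *hejia* is /a/, which is an unrounded vowel, so the suffix is -ipi, giving *hejiaipi*.

hejiaipi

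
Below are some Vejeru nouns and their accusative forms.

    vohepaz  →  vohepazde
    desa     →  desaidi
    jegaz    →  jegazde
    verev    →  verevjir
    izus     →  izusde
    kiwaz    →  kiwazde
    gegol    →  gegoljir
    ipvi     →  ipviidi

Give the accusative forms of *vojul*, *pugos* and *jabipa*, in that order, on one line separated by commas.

The pattern is sibilance of the final sound: -de when the stem ends in a sibilant (*vohepaz*, *jegaz*, *izus*, *kiwaz*); -jir when the stem ends in a non-sibilant consonant (*verev*, *gegol*); -idi when the stem ends in a vowel (*desa*, *ipvi*).
The final sound of *vojul* is /l/, which is a non-sibilant consonant, so the suffix is -jir, giving *vojuljir*.
The final sound of *pugos* is /s/, which is a sibilant, so the suffix is -de, giving *pugosde*.
The final sound of *jabipa* is /a/, which is a vowel, so the suffix is -idi, giving *jabipaidi*.

vojuljir, pugosde, jabipaidi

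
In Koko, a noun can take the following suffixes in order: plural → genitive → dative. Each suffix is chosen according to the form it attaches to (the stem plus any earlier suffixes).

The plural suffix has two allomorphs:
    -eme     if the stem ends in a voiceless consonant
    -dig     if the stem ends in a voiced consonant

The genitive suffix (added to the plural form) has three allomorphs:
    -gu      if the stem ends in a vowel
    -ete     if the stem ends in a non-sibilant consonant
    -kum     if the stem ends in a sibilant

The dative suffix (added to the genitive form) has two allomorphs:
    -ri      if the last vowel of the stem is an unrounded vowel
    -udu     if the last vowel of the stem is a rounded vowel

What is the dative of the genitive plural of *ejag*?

*ejag* — final consonant /g/ (voiced) → -dig → *ejagdig*.
The plural form *ejagdig* — final sound /g/ (a non-sibilant consonant) → -ete → *ejagdigete*.
Since the last vowel of the genitive form *ejagdigete* is /e/ (an unrounded vowel), it takes -ri, giving *ejagdigeteri*.

ejagdigeteri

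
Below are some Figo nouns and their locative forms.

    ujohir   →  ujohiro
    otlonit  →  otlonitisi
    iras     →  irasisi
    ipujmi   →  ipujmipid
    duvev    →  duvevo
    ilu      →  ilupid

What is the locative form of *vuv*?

The pattern is voicing of the final sound: -isi when the stem ends in a voiceless consonant (*otlonit*, *iras*); -o when the stem ends in a voiced consonant (*ujohir*, *duvev*); -pid when the stem ends in a vowel (*ipujmi*, *ilu*).
*vuv* — final sound /v/ (a voiced consonant) → -o → *vuvo*.

vuvo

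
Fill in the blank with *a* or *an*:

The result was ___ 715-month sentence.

The indefinite article is chosen by the initial *sound* of the following word, not its spelling.
The number *715* is spoken "seven hundred …", beginning with /ˈsɛvən/ — a consonant sound.
So the article is *a*: The result was a 715-month sentence.

a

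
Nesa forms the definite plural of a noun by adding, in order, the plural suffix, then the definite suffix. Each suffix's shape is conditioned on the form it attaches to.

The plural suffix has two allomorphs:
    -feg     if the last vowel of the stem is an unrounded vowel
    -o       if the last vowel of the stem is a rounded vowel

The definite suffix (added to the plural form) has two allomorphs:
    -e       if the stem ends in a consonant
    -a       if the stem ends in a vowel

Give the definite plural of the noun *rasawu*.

rasawuoa

Since the last vowel of *rasawu* is /u/ (a rounded vowel), it takes -o, giving *rasawuo*.
The final sound of the plural form *rasawuo* is /o/, which is a vowel, so the definite suffix is -a, giving *rasawuoa*.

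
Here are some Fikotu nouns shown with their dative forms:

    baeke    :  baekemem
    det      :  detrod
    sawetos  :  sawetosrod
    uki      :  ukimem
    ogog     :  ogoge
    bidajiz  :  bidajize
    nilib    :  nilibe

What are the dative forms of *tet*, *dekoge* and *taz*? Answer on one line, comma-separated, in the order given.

Looking at the final sound of each stem: -rod when the stem ends in a voiceless consonant (*det*, *sawetos*); -e when the stem ends in a voiced consonant (*ogog*, *bidajiz*, *nilib*); -mem when the stem ends in a vowel (*baeke*, *uki*).
*tet* — final sound /t/ (a voiceless consonant) → -rod → *tetrod*.
*dekoge* — final sound /e/ (a vowel) → -mem → *dekogemem*.
*taz*: final sound = /z/, a voiced consonant → -e → *taze*.

tetrod, dekogemem, taze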